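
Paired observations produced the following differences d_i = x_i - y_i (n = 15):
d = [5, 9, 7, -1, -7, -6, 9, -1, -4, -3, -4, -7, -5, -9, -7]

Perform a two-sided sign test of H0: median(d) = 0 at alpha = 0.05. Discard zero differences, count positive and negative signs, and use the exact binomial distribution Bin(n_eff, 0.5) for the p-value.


Step 1: Discard zero differences. Original n = 15; n_eff = number of nonzero differences = 15.
Nonzero differences (with sign): +5, +9, +7, -1, -7, -6, +9, -1, -4, -3, -4, -7, -5, -9, -7
Step 2: Count signs: positive = 4, negative = 11.
Step 3: Under H0: P(positive) = 0.5, so the number of positives S ~ Bin(15, 0.5).
Step 4: Two-sided exact p-value = sum of Bin(15,0.5) probabilities at or below the observed probability = 0.118469.
Step 5: alpha = 0.05. fail to reject H0.

n_eff = 15, pos = 4, neg = 11, p = 0.118469, fail to reject H0.


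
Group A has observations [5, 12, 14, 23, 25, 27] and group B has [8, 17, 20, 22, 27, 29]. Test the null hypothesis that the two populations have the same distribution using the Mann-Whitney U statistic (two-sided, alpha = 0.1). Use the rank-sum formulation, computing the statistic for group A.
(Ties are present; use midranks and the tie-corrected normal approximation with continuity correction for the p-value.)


Step 1: Combine and sort all 12 observations; assign midranks.
sorted (value, group): (5,X), (8,Y), (12,X), (14,X), (17,Y), (20,Y), (22,Y), (23,X), (25,X), (27,X), (27,Y), (29,Y)
ranks: 5->1, 8->2, 12->3, 14->4, 17->5, 20->6, 22->7, 23->8, 25->9, 27->10.5, 27->10.5, 29->12
Step 2: Rank sum for X: R1 = 1 + 3 + 4 + 8 + 9 + 10.5 = 35.5.
Step 3: U_X = R1 - n1(n1+1)/2 = 35.5 - 6*7/2 = 35.5 - 21 = 14.5.
       U_Y = n1*n2 - U_X = 36 - 14.5 = 21.5.
Step 4: Ties are present, so use the tie-corrected normal approximation (with continuity correction) for the p-value.
Step 5: p-value = 0.630356; compare to alpha = 0.1. fail to reject H0.

U_X = 14.5, p = 0.630356, fail to reject H0 at alpha = 0.1.


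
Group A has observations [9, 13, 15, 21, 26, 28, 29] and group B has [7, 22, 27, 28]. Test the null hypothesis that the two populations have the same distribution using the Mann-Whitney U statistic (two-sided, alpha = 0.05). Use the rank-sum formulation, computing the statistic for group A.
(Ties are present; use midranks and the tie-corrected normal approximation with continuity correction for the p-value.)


Step 1: Combine and sort all 11 observations; assign midranks.
sorted (value, group): (7,Y), (9,X), (13,X), (15,X), (21,X), (22,Y), (26,X), (27,Y), (28,X), (28,Y), (29,X)
ranks: 7->1, 9->2, 13->3, 15->4, 21->5, 22->6, 26->7, 27->8, 28->9.5, 28->9.5, 29->11
Step 2: Rank sum for X: R1 = 2 + 3 + 4 + 5 + 7 + 9.5 + 11 = 41.5.
Step 3: U_X = R1 - n1(n1+1)/2 = 41.5 - 7*8/2 = 41.5 - 28 = 13.5.
       U_Y = n1*n2 - U_X = 28 - 13.5 = 14.5.
Step 4: Ties are present, so use the tie-corrected normal approximation (with continuity correction) for the p-value.
Step 5: p-value = 1.000000; compare to alpha = 0.05. fail to reject H0.

U_X = 13.5, p = 1.000000, fail to reject H0 at alpha = 0.05.


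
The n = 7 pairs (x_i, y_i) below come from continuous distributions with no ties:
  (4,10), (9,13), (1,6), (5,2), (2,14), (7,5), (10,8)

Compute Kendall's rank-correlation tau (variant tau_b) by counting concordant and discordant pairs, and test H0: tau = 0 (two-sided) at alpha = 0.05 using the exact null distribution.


Step 1: Enumerate the 21 unordered pairs (i,j) with i<j and classify each by sign(x_j-x_i) * sign(y_j-y_i).
  (1,2):dx=+5,dy=+3->C; (1,3):dx=-3,dy=-4->C; (1,4):dx=+1,dy=-8->D; (1,5):dx=-2,dy=+4->D
  (1,6):dx=+3,dy=-5->D; (1,7):dx=+6,dy=-2->D; (2,3):dx=-8,dy=-7->C; (2,4):dx=-4,dy=-11->C
  (2,5):dx=-7,dy=+1->D; (2,6):dx=-2,dy=-8->C; (2,7):dx=+1,dy=-5->D; (3,4):dx=+4,dy=-4->D
  (3,5):dx=+1,dy=+8->C; (3,6):dx=+6,dy=-1->D; (3,7):dx=+9,dy=+2->C; (4,5):dx=-3,dy=+12->D
  (4,6):dx=+2,dy=+3->C; (4,7):dx=+5,dy=+6->C; (5,6):dx=+5,dy=-9->D; (5,7):dx=+8,dy=-6->D
  (6,7):dx=+3,dy=+3->C
Step 2: C = 10, D = 11, total pairs = 21.
Step 3: tau = (C - D)/(n(n-1)/2) = (10 - 11)/21 = -0.047619.
Step 4: Exact two-sided p-value (enumerate n! = 5040 permutations of y under H0): p = 1.000000.
Step 5: alpha = 0.05. fail to reject H0.

tau_b = -0.0476 (C=10, D=11), p = 1.000000, fail to reject H0.


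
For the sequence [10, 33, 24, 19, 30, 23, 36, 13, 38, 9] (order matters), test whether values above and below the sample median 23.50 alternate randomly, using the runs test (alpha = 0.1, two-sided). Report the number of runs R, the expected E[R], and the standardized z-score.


Step 1: Compute median = 23.50; label A = above, B = below.
Labels in order: BAABABABAB  (n_A = 5, n_B = 5)
Step 2: Count runs R = 9.
Step 3: Under H0 (random ordering), E[R] = 2*n_A*n_B/(n_A+n_B) + 1 = 2*5*5/10 + 1 = 6.0000.
        Var[R] = 2*n_A*n_B*(2*n_A*n_B - n_A - n_B) / ((n_A+n_B)^2 * (n_A+n_B-1)) = 2000/900 = 2.2222.
        SD[R] = 1.4907.
Step 4: Continuity-corrected z = (R - 0.5 - E[R]) / SD[R] = (9 - 0.5 - 6.0000) / 1.4907 = 1.6771.
Step 5: Two-sided p-value via normal approximation = 2*(1 - Phi(|z|)) = 0.093533.
Step 6: alpha = 0.1. reject H0.

R = 9, z = 1.6771, p = 0.093533, reject H0.


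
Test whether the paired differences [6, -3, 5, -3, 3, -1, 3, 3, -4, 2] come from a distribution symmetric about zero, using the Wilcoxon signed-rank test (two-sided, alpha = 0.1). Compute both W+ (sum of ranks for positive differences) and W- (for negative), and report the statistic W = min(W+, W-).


Step 1: Drop any zero differences (none here) and take |d_i|.
|d| = [6, 3, 5, 3, 3, 1, 3, 3, 4, 2]
Step 2: Midrank |d_i| (ties get averaged ranks).
ranks: |6|->10, |3|->5, |5|->9, |3|->5, |3|->5, |1|->1, |3|->5, |3|->5, |4|->8, |2|->2
Step 3: Attach original signs; sum ranks with positive sign and with negative sign.
W+ = 10 + 9 + 5 + 5 + 5 + 2 = 36
W- = 5 + 5 + 1 + 8 = 19
(Check: W+ + W- = 55 should equal n(n+1)/2 = 55.)
Step 4: Test statistic W = min(W+, W-) = 19.
Step 5: Ties in |d|, so use the tie-corrected normal approximation.
        E[W] = n(n+1)/4 = 10*11/4 = 27.5.
        Tie groups: |d|=3 (t=5); sum(t^3 - t) = 120.
        Var[W] = n(n+1)(2n+1)/24 - sum(t^3-t)/48 = 2310/24 - 120/48 = 93.75.
        z = (W - E[W]) / sqrt(Var[W]) = (19 - 27.5) / 9.6825 = -0.8779.
        Two-sided p = 2*Phi(z) = 0.380011.
Step 6: alpha = 0.1. fail to reject H0.

W+ = 36, W- = 19, W = min = 19, p = 0.380011, fail to reject H0.


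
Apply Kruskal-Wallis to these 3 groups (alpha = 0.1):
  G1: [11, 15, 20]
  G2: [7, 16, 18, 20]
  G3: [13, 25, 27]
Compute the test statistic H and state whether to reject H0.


Step 1: Combine all N = 10 observations and assign midranks.
sorted (value, group, rank): (7,G2,1), (11,G1,2), (13,G3,3), (15,G1,4), (16,G2,5), (18,G2,6), (20,G1,7.5), (20,G2,7.5), (25,G3,9), (27,G3,10)
Step 2: Sum ranks within each group.
R_1 = 13.5 (n_1 = 3)
R_2 = 19.5 (n_2 = 4)
R_3 = 22 (n_3 = 3)
Step 3: H = 12/(N(N+1)) * sum(R_i^2/n_i) - 3(N+1)
     = 12/(10*11) * (13.5^2/3 + 19.5^2/4 + 22^2/3) - 3*11
     = 0.109091 * 317.146 - 33
     = 1.597727.
Step 4: Ties present; correction factor C = 1 - 6/(10^3 - 10) = 0.993939. Corrected H = 1.597727 / 0.993939 = 1.607470.
Step 5: Under H0, H ~ chi^2(2); p-value = 0.447654.
Step 6: alpha = 0.1. fail to reject H0.

H = 1.6075, df = 2, p = 0.447654, fail to reject H0.


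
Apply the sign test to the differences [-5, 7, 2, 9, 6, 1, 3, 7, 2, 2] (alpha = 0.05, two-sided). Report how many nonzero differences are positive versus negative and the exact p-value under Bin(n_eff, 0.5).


Step 1: Discard zero differences. Original n = 10; n_eff = number of nonzero differences = 10.
Nonzero differences (with sign): -5, +7, +2, +9, +6, +1, +3, +7, +2, +2
Step 2: Count signs: positive = 9, negative = 1.
Step 3: Under H0: P(positive) = 0.5, so the number of positives S ~ Bin(10, 0.5).
Step 4: Two-sided exact p-value = sum of Bin(10,0.5) probabilities at or below the observed probability = 0.021484.
Step 5: alpha = 0.05. reject H0.

n_eff = 10, pos = 9, neg = 1, p = 0.021484, reject H0.


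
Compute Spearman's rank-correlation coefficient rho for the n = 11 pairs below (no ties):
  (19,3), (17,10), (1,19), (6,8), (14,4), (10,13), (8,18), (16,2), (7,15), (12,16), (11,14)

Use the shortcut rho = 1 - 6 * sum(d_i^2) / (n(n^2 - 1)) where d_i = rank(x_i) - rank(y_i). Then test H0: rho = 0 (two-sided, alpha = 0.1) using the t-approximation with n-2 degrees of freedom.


Step 1: Rank x and y separately (midranks; no ties here).
rank(x): 19->11, 17->10, 1->1, 6->2, 14->8, 10->5, 8->4, 16->9, 7->3, 12->7, 11->6
rank(y): 3->2, 10->5, 19->11, 8->4, 4->3, 13->6, 18->10, 2->1, 15->8, 16->9, 14->7
Step 2: d_i = R_x(i) - R_y(i); compute d_i^2.
  (11-2)^2=81, (10-5)^2=25, (1-11)^2=100, (2-4)^2=4, (8-3)^2=25, (5-6)^2=1, (4-10)^2=36, (9-1)^2=64, (3-8)^2=25, (7-9)^2=4, (6-7)^2=1
sum(d^2) = 366.
Step 3: rho = 1 - 6*366 / (11*(11^2 - 1)) = 1 - 2196/1320 = -0.663636.
Step 4: Under H0, t = rho * sqrt((n-2)/(1-rho^2)) = -2.6614 ~ t(9).
Step 5: Two-sided p-value from the t-distribution with 9 df = 0.025984.
Step 6: alpha = 0.1. reject H0.

rho = -0.6636, p = 0.025984, reject H0 at alpha = 0.1.


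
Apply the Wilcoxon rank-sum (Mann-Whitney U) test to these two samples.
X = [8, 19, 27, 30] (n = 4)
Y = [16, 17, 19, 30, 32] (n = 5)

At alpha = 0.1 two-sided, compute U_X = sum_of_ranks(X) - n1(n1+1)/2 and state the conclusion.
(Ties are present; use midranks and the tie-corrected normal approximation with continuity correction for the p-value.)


Step 1: Combine and sort all 9 observations; assign midranks.
sorted (value, group): (8,X), (16,Y), (17,Y), (19,X), (19,Y), (27,X), (30,X), (30,Y), (32,Y)
ranks: 8->1, 16->2, 17->3, 19->4.5, 19->4.5, 27->6, 30->7.5, 30->7.5, 32->9
Step 2: Rank sum for X: R1 = 1 + 4.5 + 6 + 7.5 = 19.
Step 3: U_X = R1 - n1(n1+1)/2 = 19 - 4*5/2 = 19 - 10 = 9.
       U_Y = n1*n2 - U_X = 20 - 9 = 11.
Step 4: Ties are present, so use the tie-corrected normal approximation (with continuity correction) for the p-value.
Step 5: p-value = 0.901705; compare to alpha = 0.1. fail to reject H0.

U_X = 9, p = 0.901705, fail to reject H0 at alpha = 0.1.


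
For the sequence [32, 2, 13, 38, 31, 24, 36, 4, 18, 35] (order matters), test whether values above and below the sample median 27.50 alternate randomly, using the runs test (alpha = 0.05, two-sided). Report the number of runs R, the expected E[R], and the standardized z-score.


Step 1: Compute median = 27.50; label A = above, B = below.
Labels in order: ABBAABABBA  (n_A = 5, n_B = 5)
Step 2: Count runs R = 7.
Step 3: Under H0 (random ordering), E[R] = 2*n_A*n_B/(n_A+n_B) + 1 = 2*5*5/10 + 1 = 6.0000.
        Var[R] = 2*n_A*n_B*(2*n_A*n_B - n_A - n_B) / ((n_A+n_B)^2 * (n_A+n_B-1)) = 2000/900 = 2.2222.
        SD[R] = 1.4907.
Step 4: Continuity-corrected z = (R - 0.5 - E[R]) / SD[R] = (7 - 0.5 - 6.0000) / 1.4907 = 0.3354.
Step 5: Two-sided p-value via normal approximation = 2*(1 - Phi(|z|)) = 0.737316.
Step 6: alpha = 0.05. fail to reject H0.

R = 7, z = 0.3354, p = 0.737316, fail to reject H0.


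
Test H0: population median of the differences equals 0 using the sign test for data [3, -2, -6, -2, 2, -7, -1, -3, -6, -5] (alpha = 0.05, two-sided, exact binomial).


Step 1: Discard zero differences. Original n = 10; n_eff = number of nonzero differences = 10.
Nonzero differences (with sign): +3, -2, -6, -2, +2, -7, -1, -3, -6, -5
Step 2: Count signs: positive = 2, negative = 8.
Step 3: Under H0: P(positive) = 0.5, so the number of positives S ~ Bin(10, 0.5).
Step 4: Two-sided exact p-value = sum of Bin(10,0.5) probabilities at or below the observed probability = 0.109375.
Step 5: alpha = 0.05. fail to reject H0.

n_eff = 10, pos = 2, neg = 8, p = 0.109375, fail to reject H0.


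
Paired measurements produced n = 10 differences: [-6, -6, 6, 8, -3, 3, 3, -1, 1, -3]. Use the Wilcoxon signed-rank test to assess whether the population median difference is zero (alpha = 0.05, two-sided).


Step 1: Drop any zero differences (none here) and take |d_i|.
|d| = [6, 6, 6, 8, 3, 3, 3, 1, 1, 3]
Step 2: Midrank |d_i| (ties get averaged ranks).
ranks: |6|->8, |6|->8, |6|->8, |8|->10, |3|->4.5, |3|->4.5, |3|->4.5, |1|->1.5, |1|->1.5, |3|->4.5
Step 3: Attach original signs; sum ranks with positive sign and with negative sign.
W+ = 8 + 10 + 4.5 + 4.5 + 1.5 = 28.5
W- = 8 + 8 + 4.5 + 1.5 + 4.5 = 26.5
(Check: W+ + W- = 55 should equal n(n+1)/2 = 55.)
Step 4: Test statistic W = min(W+, W-) = 26.5.
Step 5: Ties in |d|, so use the tie-corrected normal approximation.
        E[W] = n(n+1)/4 = 10*11/4 = 27.5.
        Tie groups: |d|=1 (t=2), |d|=3 (t=4), |d|=6 (t=3); sum(t^3 - t) = 90.
        Var[W] = n(n+1)(2n+1)/24 - sum(t^3-t)/48 = 2310/24 - 90/48 = 94.375.
        z = (W - E[W]) / sqrt(Var[W]) = (26.5 - 27.5) / 9.7147 = -0.1029.
        Two-sided p = 2*Phi(z) = 0.918013.
Step 6: alpha = 0.05. fail to reject H0.

W+ = 28.5, W- = 26.5, W = min = 26.5, p = 0.918013, fail to reject H0.


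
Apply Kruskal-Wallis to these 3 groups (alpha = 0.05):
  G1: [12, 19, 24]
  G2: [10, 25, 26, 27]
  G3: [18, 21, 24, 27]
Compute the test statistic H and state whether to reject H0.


Step 1: Combine all N = 11 observations and assign midranks.
sorted (value, group, rank): (10,G2,1), (12,G1,2), (18,G3,3), (19,G1,4), (21,G3,5), (24,G1,6.5), (24,G3,6.5), (25,G2,8), (26,G2,9), (27,G2,10.5), (27,G3,10.5)
Step 2: Sum ranks within each group.
R_1 = 12.5 (n_1 = 3)
R_2 = 28.5 (n_2 = 4)
R_3 = 25 (n_3 = 4)
Step 3: H = 12/(N(N+1)) * sum(R_i^2/n_i) - 3(N+1)
     = 12/(11*12) * (12.5^2/3 + 28.5^2/4 + 25^2/4) - 3*12
     = 0.090909 * 411.396 - 36
     = 1.399621.
Step 4: Ties present; correction factor C = 1 - 12/(11^3 - 11) = 0.990909. Corrected H = 1.399621 / 0.990909 = 1.412462.
Step 5: Under H0, H ~ chi^2(2); p-value = 0.493501.
Step 6: alpha = 0.05. fail to reject H0.

H = 1.4125, df = 2, p = 0.493501, fail to reject H0.


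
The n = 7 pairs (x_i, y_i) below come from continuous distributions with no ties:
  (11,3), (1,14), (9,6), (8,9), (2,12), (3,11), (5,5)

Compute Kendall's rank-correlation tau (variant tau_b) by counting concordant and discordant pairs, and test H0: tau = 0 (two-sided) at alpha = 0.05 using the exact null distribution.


Step 1: Enumerate the 21 unordered pairs (i,j) with i<j and classify each by sign(x_j-x_i) * sign(y_j-y_i).
  (1,2):dx=-10,dy=+11->D; (1,3):dx=-2,dy=+3->D; (1,4):dx=-3,dy=+6->D; (1,5):dx=-9,dy=+9->D
  (1,6):dx=-8,dy=+8->D; (1,7):dx=-6,dy=+2->D; (2,3):dx=+8,dy=-8->D; (2,4):dx=+7,dy=-5->D
  (2,5):dx=+1,dy=-2->D; (2,6):dx=+2,dy=-3->D; (2,7):dx=+4,dy=-9->D; (3,4):dx=-1,dy=+3->D
  (3,5):dx=-7,dy=+6->D; (3,6):dx=-6,dy=+5->D; (3,7):dx=-4,dy=-1->C; (4,5):dx=-6,dy=+3->D
  (4,6):dx=-5,dy=+2->D; (4,7):dx=-3,dy=-4->C; (5,6):dx=+1,dy=-1->D; (5,7):dx=+3,dy=-7->D
  (6,7):dx=+2,dy=-6->D
Step 2: C = 2, D = 19, total pairs = 21.
Step 3: tau = (C - D)/(n(n-1)/2) = (2 - 19)/21 = -0.809524.
Step 4: Exact two-sided p-value (enumerate n! = 5040 permutations of y under H0): p = 0.010714.
Step 5: alpha = 0.05. reject H0.

tau_b = -0.8095 (C=2, D=19), p = 0.010714, reject H0.


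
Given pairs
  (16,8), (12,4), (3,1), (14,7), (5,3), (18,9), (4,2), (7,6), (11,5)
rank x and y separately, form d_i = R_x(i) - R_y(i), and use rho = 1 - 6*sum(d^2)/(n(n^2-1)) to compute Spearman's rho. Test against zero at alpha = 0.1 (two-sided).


Step 1: Rank x and y separately (midranks; no ties here).
rank(x): 16->8, 12->6, 3->1, 14->7, 5->3, 18->9, 4->2, 7->4, 11->5
rank(y): 8->8, 4->4, 1->1, 7->7, 3->3, 9->9, 2->2, 6->6, 5->5
Step 2: d_i = R_x(i) - R_y(i); compute d_i^2.
  (8-8)^2=0, (6-4)^2=4, (1-1)^2=0, (7-7)^2=0, (3-3)^2=0, (9-9)^2=0, (2-2)^2=0, (4-6)^2=4, (5-5)^2=0
sum(d^2) = 8.
Step 3: rho = 1 - 6*8 / (9*(9^2 - 1)) = 1 - 48/720 = 0.933333.
Step 4: Under H0, t = rho * sqrt((n-2)/(1-rho^2)) = 6.8783 ~ t(7).
Step 5: Two-sided p-value from the t-distribution with 7 df = 0.000236.
Step 6: alpha = 0.1. reject H0.

rho = 0.9333, p = 0.000236, reject H0 at alpha = 0.1.


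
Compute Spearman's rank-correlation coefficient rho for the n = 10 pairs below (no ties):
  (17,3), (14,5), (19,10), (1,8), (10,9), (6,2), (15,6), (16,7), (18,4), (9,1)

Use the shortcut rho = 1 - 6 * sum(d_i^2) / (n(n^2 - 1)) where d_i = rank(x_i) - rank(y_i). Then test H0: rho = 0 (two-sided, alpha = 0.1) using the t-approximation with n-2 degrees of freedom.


Step 1: Rank x and y separately (midranks; no ties here).
rank(x): 17->8, 14->5, 19->10, 1->1, 10->4, 6->2, 15->6, 16->7, 18->9, 9->3
rank(y): 3->3, 5->5, 10->10, 8->8, 9->9, 2->2, 6->6, 7->7, 4->4, 1->1
Step 2: d_i = R_x(i) - R_y(i); compute d_i^2.
  (8-3)^2=25, (5-5)^2=0, (10-10)^2=0, (1-8)^2=49, (4-9)^2=25, (2-2)^2=0, (6-6)^2=0, (7-7)^2=0, (9-4)^2=25, (3-1)^2=4
sum(d^2) = 128.
Step 3: rho = 1 - 6*128 / (10*(10^2 - 1)) = 1 - 768/990 = 0.224242.
Step 4: Under H0, t = rho * sqrt((n-2)/(1-rho^2)) = 0.6508 ~ t(8).
Step 5: Two-sided p-value from the t-distribution with 8 df = 0.533401.
Step 6: alpha = 0.1. fail to reject H0.

rho = 0.2242, p = 0.533401, fail to reject H0 at alpha = 0.1.


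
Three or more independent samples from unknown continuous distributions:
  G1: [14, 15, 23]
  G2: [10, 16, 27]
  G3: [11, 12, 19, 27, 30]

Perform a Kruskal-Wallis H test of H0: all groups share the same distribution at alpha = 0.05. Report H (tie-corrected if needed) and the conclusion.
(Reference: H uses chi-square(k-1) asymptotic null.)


Step 1: Combine all N = 11 observations and assign midranks.
sorted (value, group, rank): (10,G2,1), (11,G3,2), (12,G3,3), (14,G1,4), (15,G1,5), (16,G2,6), (19,G3,7), (23,G1,8), (27,G2,9.5), (27,G3,9.5), (30,G3,11)
Step 2: Sum ranks within each group.
R_1 = 17 (n_1 = 3)
R_2 = 16.5 (n_2 = 3)
R_3 = 32.5 (n_3 = 5)
Step 3: H = 12/(N(N+1)) * sum(R_i^2/n_i) - 3(N+1)
     = 12/(11*12) * (17^2/3 + 16.5^2/3 + 32.5^2/5) - 3*12
     = 0.090909 * 398.333 - 36
     = 0.212121.
Step 4: Ties present; correction factor C = 1 - 6/(11^3 - 11) = 0.995455. Corrected H = 0.212121 / 0.995455 = 0.213090.
Step 5: Under H0, H ~ chi^2(2); p-value = 0.898935.
Step 6: alpha = 0.05. fail to reject H0.

H = 0.2131, df = 2, p = 0.898935, fail to reject H0.


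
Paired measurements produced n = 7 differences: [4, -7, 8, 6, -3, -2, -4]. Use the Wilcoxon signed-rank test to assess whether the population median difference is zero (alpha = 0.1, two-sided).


Step 1: Drop any zero differences (none here) and take |d_i|.
|d| = [4, 7, 8, 6, 3, 2, 4]
Step 2: Midrank |d_i| (ties get averaged ranks).
ranks: |4|->3.5, |7|->6, |8|->7, |6|->5, |3|->2, |2|->1, |4|->3.5
Step 3: Attach original signs; sum ranks with positive sign and with negative sign.
W+ = 3.5 + 7 + 5 = 15.5
W- = 6 + 2 + 1 + 3.5 = 12.5
(Check: W+ + W- = 28 should equal n(n+1)/2 = 28.)
Step 4: Test statistic W = min(W+, W-) = 12.5.
Step 5: Ties in |d|, so use the tie-corrected normal approximation.
        E[W] = n(n+1)/4 = 7*8/4 = 14.
        Tie groups: |d|=4 (t=2); sum(t^3 - t) = 6.
        Var[W] = n(n+1)(2n+1)/24 - sum(t^3-t)/48 = 840/24 - 6/48 = 34.875.
        z = (W - E[W]) / sqrt(Var[W]) = (12.5 - 14) / 5.9055 = -0.2540.
        Two-sided p = 2*Phi(z) = 0.799495.
Step 6: alpha = 0.1. fail to reject H0.

W+ = 15.5, W- = 12.5, W = min = 12.5, p = 0.799495, fail to reject H0.


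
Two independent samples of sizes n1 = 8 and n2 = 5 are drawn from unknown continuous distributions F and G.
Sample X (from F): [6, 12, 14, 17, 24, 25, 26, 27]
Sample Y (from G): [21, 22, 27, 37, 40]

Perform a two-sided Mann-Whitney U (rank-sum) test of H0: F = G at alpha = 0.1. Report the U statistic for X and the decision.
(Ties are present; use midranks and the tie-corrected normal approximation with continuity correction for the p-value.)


Step 1: Combine and sort all 13 observations; assign midranks.
sorted (value, group): (6,X), (12,X), (14,X), (17,X), (21,Y), (22,Y), (24,X), (25,X), (26,X), (27,X), (27,Y), (37,Y), (40,Y)
ranks: 6->1, 12->2, 14->3, 17->4, 21->5, 22->6, 24->7, 25->8, 26->9, 27->10.5, 27->10.5, 37->12, 40->13
Step 2: Rank sum for X: R1 = 1 + 2 + 3 + 4 + 7 + 8 + 9 + 10.5 = 44.5.
Step 3: U_X = R1 - n1(n1+1)/2 = 44.5 - 8*9/2 = 44.5 - 36 = 8.5.
       U_Y = n1*n2 - U_X = 40 - 8.5 = 31.5.
Step 4: Ties are present, so use the tie-corrected normal approximation (with continuity correction) for the p-value.
Step 5: p-value = 0.106864; compare to alpha = 0.1. fail to reject H0.

U_X = 8.5, p = 0.106864, fail to reject H0 at alpha = 0.1.


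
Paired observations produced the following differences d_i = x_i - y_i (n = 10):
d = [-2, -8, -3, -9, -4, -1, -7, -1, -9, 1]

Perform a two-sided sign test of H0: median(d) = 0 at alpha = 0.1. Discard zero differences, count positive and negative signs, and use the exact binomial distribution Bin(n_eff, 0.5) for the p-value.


Step 1: Discard zero differences. Original n = 10; n_eff = number of nonzero differences = 10.
Nonzero differences (with sign): -2, -8, -3, -9, -4, -1, -7, -1, -9, +1
Step 2: Count signs: positive = 1, negative = 9.
Step 3: Under H0: P(positive) = 0.5, so the number of positives S ~ Bin(10, 0.5).
Step 4: Two-sided exact p-value = sum of Bin(10,0.5) probabilities at or below the observed probability = 0.021484.
Step 5: alpha = 0.1. reject H0.

n_eff = 10, pos = 1, neg = 9, p = 0.021484, reject H0.


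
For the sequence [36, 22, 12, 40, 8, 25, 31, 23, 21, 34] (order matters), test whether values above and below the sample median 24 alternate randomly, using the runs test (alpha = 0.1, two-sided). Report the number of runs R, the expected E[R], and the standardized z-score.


Step 1: Compute median = 24; label A = above, B = below.
Labels in order: ABBABAABBA  (n_A = 5, n_B = 5)
Step 2: Count runs R = 7.
Step 3: Under H0 (random ordering), E[R] = 2*n_A*n_B/(n_A+n_B) + 1 = 2*5*5/10 + 1 = 6.0000.
        Var[R] = 2*n_A*n_B*(2*n_A*n_B - n_A - n_B) / ((n_A+n_B)^2 * (n_A+n_B-1)) = 2000/900 = 2.2222.
        SD[R] = 1.4907.
Step 4: Continuity-corrected z = (R - 0.5 - E[R]) / SD[R] = (7 - 0.5 - 6.0000) / 1.4907 = 0.3354.
Step 5: Two-sided p-value via normal approximation = 2*(1 - Phi(|z|)) = 0.737316.
Step 6: alpha = 0.1. fail to reject H0.

R = 7, z = 0.3354, p = 0.737316, fail to reject H0.


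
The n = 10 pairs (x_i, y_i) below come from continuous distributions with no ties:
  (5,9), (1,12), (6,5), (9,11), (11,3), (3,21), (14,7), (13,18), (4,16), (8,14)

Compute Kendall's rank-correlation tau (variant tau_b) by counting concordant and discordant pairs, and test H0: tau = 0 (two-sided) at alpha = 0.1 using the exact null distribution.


Step 1: Enumerate the 45 unordered pairs (i,j) with i<j and classify each by sign(x_j-x_i) * sign(y_j-y_i).
  (1,2):dx=-4,dy=+3->D; (1,3):dx=+1,dy=-4->D; (1,4):dx=+4,dy=+2->C; (1,5):dx=+6,dy=-6->D
  (1,6):dx=-2,dy=+12->D; (1,7):dx=+9,dy=-2->D; (1,8):dx=+8,dy=+9->C; (1,9):dx=-1,dy=+7->D
  (1,10):dx=+3,dy=+5->C; (2,3):dx=+5,dy=-7->D; (2,4):dx=+8,dy=-1->D; (2,5):dx=+10,dy=-9->D
  (2,6):dx=+2,dy=+9->C; (2,7):dx=+13,dy=-5->D; (2,8):dx=+12,dy=+6->C; (2,9):dx=+3,dy=+4->C
  (2,10):dx=+7,dy=+2->C; (3,4):dx=+3,dy=+6->C; (3,5):dx=+5,dy=-2->D; (3,6):dx=-3,dy=+16->D
  (3,7):dx=+8,dy=+2->C; (3,8):dx=+7,dy=+13->C; (3,9):dx=-2,dy=+11->D; (3,10):dx=+2,dy=+9->C
  (4,5):dx=+2,dy=-8->D; (4,6):dx=-6,dy=+10->D; (4,7):dx=+5,dy=-4->D; (4,8):dx=+4,dy=+7->C
  (4,9):dx=-5,dy=+5->D; (4,10):dx=-1,dy=+3->D; (5,6):dx=-8,dy=+18->D; (5,7):dx=+3,dy=+4->C
  (5,8):dx=+2,dy=+15->C; (5,9):dx=-7,dy=+13->D; (5,10):dx=-3,dy=+11->D; (6,7):dx=+11,dy=-14->D
  (6,8):dx=+10,dy=-3->D; (6,9):dx=+1,dy=-5->D; (6,10):dx=+5,dy=-7->D; (7,8):dx=-1,dy=+11->D
  (7,9):dx=-10,dy=+9->D; (7,10):dx=-6,dy=+7->D; (8,9):dx=-9,dy=-2->C; (8,10):dx=-5,dy=-4->C
  (9,10):dx=+4,dy=-2->D
Step 2: C = 16, D = 29, total pairs = 45.
Step 3: tau = (C - D)/(n(n-1)/2) = (16 - 29)/45 = -0.288889.
Step 4: Exact two-sided p-value (enumerate n! = 3628800 permutations of y under H0): p = 0.291248.
Step 5: alpha = 0.1. fail to reject H0.

tau_b = -0.2889 (C=16, D=29), p = 0.291248, fail to reject H0.


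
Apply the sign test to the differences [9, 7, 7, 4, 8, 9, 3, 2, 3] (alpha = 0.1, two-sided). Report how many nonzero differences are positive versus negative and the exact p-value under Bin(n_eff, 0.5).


Step 1: Discard zero differences. Original n = 9; n_eff = number of nonzero differences = 9.
Nonzero differences (with sign): +9, +7, +7, +4, +8, +9, +3, +2, +3
Step 2: Count signs: positive = 9, negative = 0.
Step 3: Under H0: P(positive) = 0.5, so the number of positives S ~ Bin(9, 0.5).
Step 4: Two-sided exact p-value = sum of Bin(9,0.5) probabilities at or below the observed probability = 0.003906.
Step 5: alpha = 0.1. reject H0.

n_eff = 9, pos = 9, neg = 0, p = 0.003906, reject H0.


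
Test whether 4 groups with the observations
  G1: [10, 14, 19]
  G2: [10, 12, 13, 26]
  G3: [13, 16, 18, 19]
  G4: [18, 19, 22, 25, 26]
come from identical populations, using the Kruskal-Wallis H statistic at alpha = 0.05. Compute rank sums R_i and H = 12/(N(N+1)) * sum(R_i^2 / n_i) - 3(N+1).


Step 1: Combine all N = 16 observations and assign midranks.
sorted (value, group, rank): (10,G1,1.5), (10,G2,1.5), (12,G2,3), (13,G2,4.5), (13,G3,4.5), (14,G1,6), (16,G3,7), (18,G3,8.5), (18,G4,8.5), (19,G1,11), (19,G3,11), (19,G4,11), (22,G4,13), (25,G4,14), (26,G2,15.5), (26,G4,15.5)
Step 2: Sum ranks within each group.
R_1 = 18.5 (n_1 = 3)
R_2 = 24.5 (n_2 = 4)
R_3 = 31 (n_3 = 4)
R_4 = 62 (n_4 = 5)
Step 3: H = 12/(N(N+1)) * sum(R_i^2/n_i) - 3(N+1)
     = 12/(16*17) * (18.5^2/3 + 24.5^2/4 + 31^2/4 + 62^2/5) - 3*17
     = 0.044118 * 1273.2 - 51
     = 5.170404.
Step 4: Ties present; correction factor C = 1 - 48/(16^3 - 16) = 0.988235. Corrected H = 5.170404 / 0.988235 = 5.231957.
Step 5: Under H0, H ~ chi^2(3); p-value = 0.155579.
Step 6: alpha = 0.05. fail to reject H0.

H = 5.2320, df = 3, p = 0.155579, fail to reject H0.


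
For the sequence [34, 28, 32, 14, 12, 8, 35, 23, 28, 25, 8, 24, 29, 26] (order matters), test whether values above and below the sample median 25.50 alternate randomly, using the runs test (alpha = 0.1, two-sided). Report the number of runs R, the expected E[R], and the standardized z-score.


Step 1: Compute median = 25.50; label A = above, B = below.
Labels in order: AAABBBABABBBAA  (n_A = 7, n_B = 7)
Step 2: Count runs R = 7.
Step 3: Under H0 (random ordering), E[R] = 2*n_A*n_B/(n_A+n_B) + 1 = 2*7*7/14 + 1 = 8.0000.
        Var[R] = 2*n_A*n_B*(2*n_A*n_B - n_A - n_B) / ((n_A+n_B)^2 * (n_A+n_B-1)) = 8232/2548 = 3.2308.
        SD[R] = 1.7974.
Step 4: Continuity-corrected z = (R + 0.5 - E[R]) / SD[R] = (7 + 0.5 - 8.0000) / 1.7974 = -0.2782.
Step 5: Two-sided p-value via normal approximation = 2*(1 - Phi(|z|)) = 0.780879.
Step 6: alpha = 0.1. fail to reject H0.

R = 7, z = -0.2782, p = 0.780879, fail to reject H0.


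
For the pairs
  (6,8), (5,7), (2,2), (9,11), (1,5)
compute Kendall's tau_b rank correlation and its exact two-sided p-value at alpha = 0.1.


Step 1: Enumerate the 10 unordered pairs (i,j) with i<j and classify each by sign(x_j-x_i) * sign(y_j-y_i).
  (1,2):dx=-1,dy=-1->C; (1,3):dx=-4,dy=-6->C; (1,4):dx=+3,dy=+3->C; (1,5):dx=-5,dy=-3->C
  (2,3):dx=-3,dy=-5->C; (2,4):dx=+4,dy=+4->C; (2,5):dx=-4,dy=-2->C; (3,4):dx=+7,dy=+9->C
  (3,5):dx=-1,dy=+3->D; (4,5):dx=-8,dy=-6->C
Step 2: C = 9, D = 1, total pairs = 10.
Step 3: tau = (C - D)/(n(n-1)/2) = (9 - 1)/10 = 0.800000.
Step 4: Exact two-sided p-value (enumerate n! = 120 permutations of y under H0): p = 0.083333.
Step 5: alpha = 0.1. reject H0.

tau_b = 0.8000 (C=9, D=1), p = 0.083333, reject H0.


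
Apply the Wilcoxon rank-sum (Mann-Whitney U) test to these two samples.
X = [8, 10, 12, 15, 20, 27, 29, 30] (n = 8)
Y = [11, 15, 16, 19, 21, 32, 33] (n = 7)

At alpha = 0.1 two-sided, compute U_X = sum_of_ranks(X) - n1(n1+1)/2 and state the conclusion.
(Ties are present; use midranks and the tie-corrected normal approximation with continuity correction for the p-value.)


Step 1: Combine and sort all 15 observations; assign midranks.
sorted (value, group): (8,X), (10,X), (11,Y), (12,X), (15,X), (15,Y), (16,Y), (19,Y), (20,X), (21,Y), (27,X), (29,X), (30,X), (32,Y), (33,Y)
ranks: 8->1, 10->2, 11->3, 12->4, 15->5.5, 15->5.5, 16->7, 19->8, 20->9, 21->10, 27->11, 29->12, 30->13, 32->14, 33->15
Step 2: Rank sum for X: R1 = 1 + 2 + 4 + 5.5 + 9 + 11 + 12 + 13 = 57.5.
Step 3: U_X = R1 - n1(n1+1)/2 = 57.5 - 8*9/2 = 57.5 - 36 = 21.5.
       U_Y = n1*n2 - U_X = 56 - 21.5 = 34.5.
Step 4: Ties are present, so use the tie-corrected normal approximation (with continuity correction) for the p-value.
Step 5: p-value = 0.487064; compare to alpha = 0.1. fail to reject H0.

U_X = 21.5, p = 0.487064, fail to reject H0 at alpha = 0.1.


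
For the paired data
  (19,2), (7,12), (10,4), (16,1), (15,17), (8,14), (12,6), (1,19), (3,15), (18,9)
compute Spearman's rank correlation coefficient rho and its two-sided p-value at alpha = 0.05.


Step 1: Rank x and y separately (midranks; no ties here).
rank(x): 19->10, 7->3, 10->5, 16->8, 15->7, 8->4, 12->6, 1->1, 3->2, 18->9
rank(y): 2->2, 12->6, 4->3, 1->1, 17->9, 14->7, 6->4, 19->10, 15->8, 9->5
Step 2: d_i = R_x(i) - R_y(i); compute d_i^2.
  (10-2)^2=64, (3-6)^2=9, (5-3)^2=4, (8-1)^2=49, (7-9)^2=4, (4-7)^2=9, (6-4)^2=4, (1-10)^2=81, (2-8)^2=36, (9-5)^2=16
sum(d^2) = 276.
Step 3: rho = 1 - 6*276 / (10*(10^2 - 1)) = 1 - 1656/990 = -0.672727.
Step 4: Under H0, t = rho * sqrt((n-2)/(1-rho^2)) = -2.5717 ~ t(8).
Step 5: Two-sided p-value from the t-distribution with 8 df = 0.033041.
Step 6: alpha = 0.05. reject H0.

rho = -0.6727, p = 0.033041, reject H0 at alpha = 0.05.


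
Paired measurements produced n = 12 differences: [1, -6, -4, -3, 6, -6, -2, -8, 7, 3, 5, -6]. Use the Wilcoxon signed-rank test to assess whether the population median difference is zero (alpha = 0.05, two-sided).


Step 1: Drop any zero differences (none here) and take |d_i|.
|d| = [1, 6, 4, 3, 6, 6, 2, 8, 7, 3, 5, 6]
Step 2: Midrank |d_i| (ties get averaged ranks).
ranks: |1|->1, |6|->8.5, |4|->5, |3|->3.5, |6|->8.5, |6|->8.5, |2|->2, |8|->12, |7|->11, |3|->3.5, |5|->6, |6|->8.5
Step 3: Attach original signs; sum ranks with positive sign and with negative sign.
W+ = 1 + 8.5 + 11 + 3.5 + 6 = 30
W- = 8.5 + 5 + 3.5 + 8.5 + 2 + 12 + 8.5 = 48
(Check: W+ + W- = 78 should equal n(n+1)/2 = 78.)
Step 4: Test statistic W = min(W+, W-) = 30.
Step 5: Ties in |d|, so use the tie-corrected normal approximation.
        E[W] = n(n+1)/4 = 12*13/4 = 39.
        Tie groups: |d|=3 (t=2), |d|=6 (t=4); sum(t^3 - t) = 66.
        Var[W] = n(n+1)(2n+1)/24 - sum(t^3-t)/48 = 3900/24 - 66/48 = 161.125.
        z = (W - E[W]) / sqrt(Var[W]) = (30 - 39) / 12.6935 = -0.7090.
        Two-sided p = 2*Phi(z) = 0.478309.
Step 6: alpha = 0.05. fail to reject H0.

W+ = 30, W- = 48, W = min = 30, p = 0.478309, fail to reject H0.


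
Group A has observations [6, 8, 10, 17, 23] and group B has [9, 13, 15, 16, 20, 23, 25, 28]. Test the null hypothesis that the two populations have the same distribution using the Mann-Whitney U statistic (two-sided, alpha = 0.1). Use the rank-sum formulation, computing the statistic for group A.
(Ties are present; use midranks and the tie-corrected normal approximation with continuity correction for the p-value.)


Step 1: Combine and sort all 13 observations; assign midranks.
sorted (value, group): (6,X), (8,X), (9,Y), (10,X), (13,Y), (15,Y), (16,Y), (17,X), (20,Y), (23,X), (23,Y), (25,Y), (28,Y)
ranks: 6->1, 8->2, 9->3, 10->4, 13->5, 15->6, 16->7, 17->8, 20->9, 23->10.5, 23->10.5, 25->12, 28->13
Step 2: Rank sum for X: R1 = 1 + 2 + 4 + 8 + 10.5 = 25.5.
Step 3: U_X = R1 - n1(n1+1)/2 = 25.5 - 5*6/2 = 25.5 - 15 = 10.5.
       U_Y = n1*n2 - U_X = 40 - 10.5 = 29.5.
Step 4: Ties are present, so use the tie-corrected normal approximation (with continuity correction) for the p-value.
Step 5: p-value = 0.187076; compare to alpha = 0.1. fail to reject H0.

U_X = 10.5, p = 0.187076, fail to reject H0 at alpha = 0.1.


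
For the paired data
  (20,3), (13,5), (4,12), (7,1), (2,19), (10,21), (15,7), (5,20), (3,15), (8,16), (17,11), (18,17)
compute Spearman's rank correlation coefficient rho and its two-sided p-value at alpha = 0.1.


Step 1: Rank x and y separately (midranks; no ties here).
rank(x): 20->12, 13->8, 4->3, 7->5, 2->1, 10->7, 15->9, 5->4, 3->2, 8->6, 17->10, 18->11
rank(y): 3->2, 5->3, 12->6, 1->1, 19->10, 21->12, 7->4, 20->11, 15->7, 16->8, 11->5, 17->9
Step 2: d_i = R_x(i) - R_y(i); compute d_i^2.
  (12-2)^2=100, (8-3)^2=25, (3-6)^2=9, (5-1)^2=16, (1-10)^2=81, (7-12)^2=25, (9-4)^2=25, (4-11)^2=49, (2-7)^2=25, (6-8)^2=4, (10-5)^2=25, (11-9)^2=4
sum(d^2) = 388.
Step 3: rho = 1 - 6*388 / (12*(12^2 - 1)) = 1 - 2328/1716 = -0.356643.
Step 4: Under H0, t = rho * sqrt((n-2)/(1-rho^2)) = -1.2072 ~ t(10).
Step 5: Two-sided p-value from the t-distribution with 10 df = 0.255138.
Step 6: alpha = 0.1. fail to reject H0.

rho = -0.3566, p = 0.255138, fail to reject H0 at alpha = 0.1.


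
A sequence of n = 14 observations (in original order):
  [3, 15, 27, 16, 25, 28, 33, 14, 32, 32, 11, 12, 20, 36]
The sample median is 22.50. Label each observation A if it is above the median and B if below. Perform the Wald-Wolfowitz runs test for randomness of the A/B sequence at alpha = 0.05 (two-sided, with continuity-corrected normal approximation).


Step 1: Compute median = 22.50; label A = above, B = below.
Labels in order: BBABAAABAABBBA  (n_A = 7, n_B = 7)
Step 2: Count runs R = 8.
Step 3: Under H0 (random ordering), E[R] = 2*n_A*n_B/(n_A+n_B) + 1 = 2*7*7/14 + 1 = 8.0000.
        Var[R] = 2*n_A*n_B*(2*n_A*n_B - n_A - n_B) / ((n_A+n_B)^2 * (n_A+n_B-1)) = 8232/2548 = 3.2308.
        SD[R] = 1.7974.
Step 4: R = E[R], so z = 0 with no continuity correction.
Step 5: Two-sided p-value via normal approximation = 2*(1 - Phi(|z|)) = 1.000000.
Step 6: alpha = 0.05. fail to reject H0.

R = 8, z = 0.0000, p = 1.000000, fail to reject H0.


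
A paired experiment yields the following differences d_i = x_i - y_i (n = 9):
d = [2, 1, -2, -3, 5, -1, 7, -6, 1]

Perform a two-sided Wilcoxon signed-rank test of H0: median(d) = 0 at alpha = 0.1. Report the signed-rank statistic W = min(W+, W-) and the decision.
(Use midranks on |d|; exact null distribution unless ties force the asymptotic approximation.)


Step 1: Drop any zero differences (none here) and take |d_i|.
|d| = [2, 1, 2, 3, 5, 1, 7, 6, 1]
Step 2: Midrank |d_i| (ties get averaged ranks).
ranks: |2|->4.5, |1|->2, |2|->4.5, |3|->6, |5|->7, |1|->2, |7|->9, |6|->8, |1|->2
Step 3: Attach original signs; sum ranks with positive sign and with negative sign.
W+ = 4.5 + 2 + 7 + 9 + 2 = 24.5
W- = 4.5 + 6 + 2 + 8 = 20.5
(Check: W+ + W- = 45 should equal n(n+1)/2 = 45.)
Step 4: Test statistic W = min(W+, W-) = 20.5.
Step 5: Ties in |d|, so use the tie-corrected normal approximation.
        E[W] = n(n+1)/4 = 9*10/4 = 22.5.
        Tie groups: |d|=1 (t=3), |d|=2 (t=2); sum(t^3 - t) = 30.
        Var[W] = n(n+1)(2n+1)/24 - sum(t^3-t)/48 = 1710/24 - 30/48 = 70.625.
        z = (W - E[W]) / sqrt(Var[W]) = (20.5 - 22.5) / 8.4039 = -0.2380.
        Two-sided p = 2*Phi(z) = 0.811892.
Step 6: alpha = 0.1. fail to reject H0.

W+ = 24.5, W- = 20.5, W = min = 20.5, p = 0.811892, fail to reject H0.


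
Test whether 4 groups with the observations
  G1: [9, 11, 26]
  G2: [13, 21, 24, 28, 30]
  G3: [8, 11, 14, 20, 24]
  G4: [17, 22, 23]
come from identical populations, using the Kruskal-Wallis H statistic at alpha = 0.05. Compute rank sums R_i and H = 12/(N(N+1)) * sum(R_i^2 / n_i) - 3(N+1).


Step 1: Combine all N = 16 observations and assign midranks.
sorted (value, group, rank): (8,G3,1), (9,G1,2), (11,G1,3.5), (11,G3,3.5), (13,G2,5), (14,G3,6), (17,G4,7), (20,G3,8), (21,G2,9), (22,G4,10), (23,G4,11), (24,G2,12.5), (24,G3,12.5), (26,G1,14), (28,G2,15), (30,G2,16)
Step 2: Sum ranks within each group.
R_1 = 19.5 (n_1 = 3)
R_2 = 57.5 (n_2 = 5)
R_3 = 31 (n_3 = 5)
R_4 = 28 (n_4 = 3)
Step 3: H = 12/(N(N+1)) * sum(R_i^2/n_i) - 3(N+1)
     = 12/(16*17) * (19.5^2/3 + 57.5^2/5 + 31^2/5 + 28^2/3) - 3*17
     = 0.044118 * 1241.53 - 51
     = 3.773529.
Step 4: Ties present; correction factor C = 1 - 12/(16^3 - 16) = 0.997059. Corrected H = 3.773529 / 0.997059 = 3.784661.
Step 5: Under H0, H ~ chi^2(3); p-value = 0.285675.
Step 6: alpha = 0.05. fail to reject H0.

H = 3.7847, df = 3, p = 0.285675, fail to reject H0.


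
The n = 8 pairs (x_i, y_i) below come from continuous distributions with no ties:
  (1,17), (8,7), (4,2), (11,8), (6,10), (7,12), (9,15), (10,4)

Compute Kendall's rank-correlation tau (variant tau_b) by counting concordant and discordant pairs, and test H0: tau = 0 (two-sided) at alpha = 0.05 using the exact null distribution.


Step 1: Enumerate the 28 unordered pairs (i,j) with i<j and classify each by sign(x_j-x_i) * sign(y_j-y_i).
  (1,2):dx=+7,dy=-10->D; (1,3):dx=+3,dy=-15->D; (1,4):dx=+10,dy=-9->D; (1,5):dx=+5,dy=-7->D
  (1,6):dx=+6,dy=-5->D; (1,7):dx=+8,dy=-2->D; (1,8):dx=+9,dy=-13->D; (2,3):dx=-4,dy=-5->C
  (2,4):dx=+3,dy=+1->C; (2,5):dx=-2,dy=+3->D; (2,6):dx=-1,dy=+5->D; (2,7):dx=+1,dy=+8->C
  (2,8):dx=+2,dy=-3->D; (3,4):dx=+7,dy=+6->C; (3,5):dx=+2,dy=+8->C; (3,6):dx=+3,dy=+10->C
  (3,7):dx=+5,dy=+13->C; (3,8):dx=+6,dy=+2->C; (4,5):dx=-5,dy=+2->D; (4,6):dx=-4,dy=+4->D
  (4,7):dx=-2,dy=+7->D; (4,8):dx=-1,dy=-4->C; (5,6):dx=+1,dy=+2->C; (5,7):dx=+3,dy=+5->C
  (5,8):dx=+4,dy=-6->D; (6,7):dx=+2,dy=+3->C; (6,8):dx=+3,dy=-8->D; (7,8):dx=+1,dy=-11->D
Step 2: C = 12, D = 16, total pairs = 28.
Step 3: tau = (C - D)/(n(n-1)/2) = (12 - 16)/28 = -0.142857.
Step 4: Exact two-sided p-value (enumerate n! = 40320 permutations of y under H0): p = 0.719544.
Step 5: alpha = 0.05. fail to reject H0.

tau_b = -0.1429 (C=12, D=16), p = 0.719544, fail to reject H0.


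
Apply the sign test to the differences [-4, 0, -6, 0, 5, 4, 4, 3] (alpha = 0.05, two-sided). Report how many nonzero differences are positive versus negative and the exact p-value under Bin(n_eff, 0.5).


Step 1: Discard zero differences. Original n = 8; n_eff = number of nonzero differences = 6.
Nonzero differences (with sign): -4, -6, +5, +4, +4, +3
Step 2: Count signs: positive = 4, negative = 2.
Step 3: Under H0: P(positive) = 0.5, so the number of positives S ~ Bin(6, 0.5).
Step 4: Two-sided exact p-value = sum of Bin(6,0.5) probabilities at or below the observed probability = 0.687500.
Step 5: alpha = 0.05. fail to reject H0.

n_eff = 6, pos = 4, neg = 2, p = 0.687500, fail to reject H0.


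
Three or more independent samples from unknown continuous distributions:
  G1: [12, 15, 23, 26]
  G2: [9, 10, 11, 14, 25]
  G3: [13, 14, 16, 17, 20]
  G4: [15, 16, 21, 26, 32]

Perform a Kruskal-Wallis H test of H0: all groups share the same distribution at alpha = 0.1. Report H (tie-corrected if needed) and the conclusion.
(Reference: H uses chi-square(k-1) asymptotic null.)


Step 1: Combine all N = 19 observations and assign midranks.
sorted (value, group, rank): (9,G2,1), (10,G2,2), (11,G2,3), (12,G1,4), (13,G3,5), (14,G2,6.5), (14,G3,6.5), (15,G1,8.5), (15,G4,8.5), (16,G3,10.5), (16,G4,10.5), (17,G3,12), (20,G3,13), (21,G4,14), (23,G1,15), (25,G2,16), (26,G1,17.5), (26,G4,17.5), (32,G4,19)
Step 2: Sum ranks within each group.
R_1 = 45 (n_1 = 4)
R_2 = 28.5 (n_2 = 5)
R_3 = 47 (n_3 = 5)
R_4 = 69.5 (n_4 = 5)
Step 3: H = 12/(N(N+1)) * sum(R_i^2/n_i) - 3(N+1)
     = 12/(19*20) * (45^2/4 + 28.5^2/5 + 47^2/5 + 69.5^2/5) - 3*20
     = 0.031579 * 2076.55 - 60
     = 5.575263.
Step 4: Ties present; correction factor C = 1 - 24/(19^3 - 19) = 0.996491. Corrected H = 5.575263 / 0.996491 = 5.594894.
Step 5: Under H0, H ~ chi^2(3); p-value = 0.133072.
Step 6: alpha = 0.1. fail to reject H0.

H = 5.5949, df = 3, p = 0.133072, fail to reject H0.


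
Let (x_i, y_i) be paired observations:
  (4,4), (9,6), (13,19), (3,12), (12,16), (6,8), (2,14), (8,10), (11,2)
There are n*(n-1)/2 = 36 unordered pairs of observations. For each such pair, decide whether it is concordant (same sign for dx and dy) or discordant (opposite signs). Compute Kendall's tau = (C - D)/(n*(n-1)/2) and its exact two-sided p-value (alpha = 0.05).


Step 1: Enumerate the 36 unordered pairs (i,j) with i<j and classify each by sign(x_j-x_i) * sign(y_j-y_i).
  (1,2):dx=+5,dy=+2->C; (1,3):dx=+9,dy=+15->C; (1,4):dx=-1,dy=+8->D; (1,5):dx=+8,dy=+12->C
  (1,6):dx=+2,dy=+4->C; (1,7):dx=-2,dy=+10->D; (1,8):dx=+4,dy=+6->C; (1,9):dx=+7,dy=-2->D
  (2,3):dx=+4,dy=+13->C; (2,4):dx=-6,dy=+6->D; (2,5):dx=+3,dy=+10->C; (2,6):dx=-3,dy=+2->D
  (2,7):dx=-7,dy=+8->D; (2,8):dx=-1,dy=+4->D; (2,9):dx=+2,dy=-4->D; (3,4):dx=-10,dy=-7->C
  (3,5):dx=-1,dy=-3->C; (3,6):dx=-7,dy=-11->C; (3,7):dx=-11,dy=-5->C; (3,8):dx=-5,dy=-9->C
  (3,9):dx=-2,dy=-17->C; (4,5):dx=+9,dy=+4->C; (4,6):dx=+3,dy=-4->D; (4,7):dx=-1,dy=+2->D
  (4,8):dx=+5,dy=-2->D; (4,9):dx=+8,dy=-10->D; (5,6):dx=-6,dy=-8->C; (5,7):dx=-10,dy=-2->C
  (5,8):dx=-4,dy=-6->C; (5,9):dx=-1,dy=-14->C; (6,7):dx=-4,dy=+6->D; (6,8):dx=+2,dy=+2->C
  (6,9):dx=+5,dy=-6->D; (7,8):dx=+6,dy=-4->D; (7,9):dx=+9,dy=-12->D; (8,9):dx=+3,dy=-8->D
Step 2: C = 19, D = 17, total pairs = 36.
Step 3: tau = (C - D)/(n(n-1)/2) = (19 - 17)/36 = 0.055556.
Step 4: Exact two-sided p-value (enumerate n! = 362880 permutations of y under H0): p = 0.919455.
Step 5: alpha = 0.05. fail to reject H0.

tau_b = 0.0556 (C=19, D=17), p = 0.919455, fail to reject H0.
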